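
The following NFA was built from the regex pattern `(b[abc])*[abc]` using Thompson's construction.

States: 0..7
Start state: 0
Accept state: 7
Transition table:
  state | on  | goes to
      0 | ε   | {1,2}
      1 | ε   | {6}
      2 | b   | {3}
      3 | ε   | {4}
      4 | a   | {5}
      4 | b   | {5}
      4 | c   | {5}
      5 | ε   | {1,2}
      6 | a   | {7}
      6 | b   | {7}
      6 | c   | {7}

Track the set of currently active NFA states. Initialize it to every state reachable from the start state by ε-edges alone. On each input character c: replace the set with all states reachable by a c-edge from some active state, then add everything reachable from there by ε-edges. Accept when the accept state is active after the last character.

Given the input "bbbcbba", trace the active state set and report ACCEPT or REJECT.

S₀ = ε-closure({0}) = {0,1,2,6}
'b' @ 1: {3,4,7}  [accepting]
'b' @ 2: {1,2,5,6}
'b' @ 3: {3,4,7}  [accepting]
'c' @ 4: {1,2,5,6}
'b' @ 5: {3,4,7}  [accepting]
'b' @ 6: {1,2,5,6}
'a' @ 7: {7}  [accepting]
final: {7}; accept 7 in set

Answer: ACCEPT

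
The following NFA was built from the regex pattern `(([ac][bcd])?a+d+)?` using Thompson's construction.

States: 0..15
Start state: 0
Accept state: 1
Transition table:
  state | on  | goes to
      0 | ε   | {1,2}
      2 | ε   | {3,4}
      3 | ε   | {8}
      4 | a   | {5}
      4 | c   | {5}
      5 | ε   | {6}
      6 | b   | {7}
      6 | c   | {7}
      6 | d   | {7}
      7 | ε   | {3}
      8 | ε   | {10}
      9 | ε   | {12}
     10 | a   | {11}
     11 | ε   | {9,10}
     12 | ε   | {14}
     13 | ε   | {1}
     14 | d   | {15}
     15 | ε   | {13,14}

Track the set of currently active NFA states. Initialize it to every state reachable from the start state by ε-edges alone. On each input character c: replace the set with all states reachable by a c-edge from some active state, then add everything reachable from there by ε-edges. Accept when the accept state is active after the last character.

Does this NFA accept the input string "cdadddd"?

start: ε-closure({0}) = {0,1,2,3,4,8,10}
'c' @ 1: {5,6}
'd' @ 2: {3,7,8,10}
'a' @ 3: {9,10,11,12,14}
'd' @ 4: {1,13,14,15}  (accept∈set)
'd' @ 5: {1,13,14,15}  (accept∈set)
'd' @ 6: {1,13,14,15}  (accept∈set)
'd' @ 7: {1,13,14,15}  (accept∈set)
final: {1,13,14,15}; accept 1 in set

Answer: ACCEPT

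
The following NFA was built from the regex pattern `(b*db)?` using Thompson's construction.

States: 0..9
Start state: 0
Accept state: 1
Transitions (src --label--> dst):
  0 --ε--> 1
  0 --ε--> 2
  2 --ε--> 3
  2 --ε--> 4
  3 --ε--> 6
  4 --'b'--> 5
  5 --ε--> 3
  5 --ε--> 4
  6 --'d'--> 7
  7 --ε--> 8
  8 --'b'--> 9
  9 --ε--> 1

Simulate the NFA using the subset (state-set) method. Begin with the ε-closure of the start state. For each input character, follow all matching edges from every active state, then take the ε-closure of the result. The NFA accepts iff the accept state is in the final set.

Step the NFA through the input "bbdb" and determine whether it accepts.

Answer: ACCEPT

Trace:
S₀ = ε-closure({0}) = {0,1,2,3,4,6}
'b' @ 1: {3,4,5,6}
'b' @ 2: {3,4,5,6}
'd' @ 3: {7,8}
'b' @ 4: {1,9}  (accept∈set)
final: {1,9}; accept 1 in set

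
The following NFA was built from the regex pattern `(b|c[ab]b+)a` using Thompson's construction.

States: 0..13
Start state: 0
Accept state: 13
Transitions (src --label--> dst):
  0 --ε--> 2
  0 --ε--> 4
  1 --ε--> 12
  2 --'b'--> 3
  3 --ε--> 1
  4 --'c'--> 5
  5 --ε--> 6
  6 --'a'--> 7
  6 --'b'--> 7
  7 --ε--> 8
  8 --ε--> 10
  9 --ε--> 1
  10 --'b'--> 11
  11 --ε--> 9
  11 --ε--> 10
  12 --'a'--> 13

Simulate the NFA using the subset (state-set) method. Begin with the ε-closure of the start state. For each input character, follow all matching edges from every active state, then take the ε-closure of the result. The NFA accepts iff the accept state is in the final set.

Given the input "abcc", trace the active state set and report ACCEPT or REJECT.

Answer: REJECT

Derivation:
start: ε-closure({0}) = {0,2,4}
'a' @ 1: {}  — no active states
rest 'bcc' ignored (set empty)
final: {}; accept 13 not in set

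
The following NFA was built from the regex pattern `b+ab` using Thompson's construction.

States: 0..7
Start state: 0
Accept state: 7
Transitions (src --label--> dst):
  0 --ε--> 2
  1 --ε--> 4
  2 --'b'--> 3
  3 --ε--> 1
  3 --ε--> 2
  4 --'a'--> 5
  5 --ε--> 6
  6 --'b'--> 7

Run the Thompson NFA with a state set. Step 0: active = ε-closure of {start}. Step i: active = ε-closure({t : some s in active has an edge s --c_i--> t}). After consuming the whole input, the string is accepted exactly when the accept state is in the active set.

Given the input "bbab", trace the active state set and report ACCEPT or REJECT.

S₀ = ε-closure({0}) = {0,2}
'b' @ 1: {1,2,3,4}
'b' @ 2: {1,2,3,4}
'a' @ 3: {5,6}
'b' @ 4: {7}  [accepting]
final: {7}; accept 7 in set

Answer: ACCEPT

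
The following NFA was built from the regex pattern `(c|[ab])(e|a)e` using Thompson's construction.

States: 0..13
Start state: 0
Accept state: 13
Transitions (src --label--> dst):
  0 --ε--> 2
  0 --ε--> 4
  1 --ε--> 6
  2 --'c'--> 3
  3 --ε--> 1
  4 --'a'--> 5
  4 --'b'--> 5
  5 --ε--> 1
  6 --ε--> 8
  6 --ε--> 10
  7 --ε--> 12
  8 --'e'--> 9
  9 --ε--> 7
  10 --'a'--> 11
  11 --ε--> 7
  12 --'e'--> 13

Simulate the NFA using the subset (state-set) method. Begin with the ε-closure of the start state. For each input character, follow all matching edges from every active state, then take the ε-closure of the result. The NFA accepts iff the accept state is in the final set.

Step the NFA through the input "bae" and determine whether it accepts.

initial (ε-close {0}): {0,2,4}
'b' @ 1: {1,5,6,8,10}
'a' @ 2: {7,11,12}
'e' @ 3: {13}  (accept∈set)
final: {13}; accept 13 in set

Answer: ACCEPT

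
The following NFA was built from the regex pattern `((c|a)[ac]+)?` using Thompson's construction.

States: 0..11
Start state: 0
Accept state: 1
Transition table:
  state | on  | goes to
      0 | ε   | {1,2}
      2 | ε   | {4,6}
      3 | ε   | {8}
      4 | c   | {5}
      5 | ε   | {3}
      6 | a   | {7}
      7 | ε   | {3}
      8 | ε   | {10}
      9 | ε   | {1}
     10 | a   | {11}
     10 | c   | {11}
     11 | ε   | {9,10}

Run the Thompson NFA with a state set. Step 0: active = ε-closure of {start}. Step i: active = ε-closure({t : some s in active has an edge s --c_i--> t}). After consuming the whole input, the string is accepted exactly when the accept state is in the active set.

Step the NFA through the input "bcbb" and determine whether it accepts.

Answer: REJECT

Trace:
start: ε-closure({0}) = {0,1,2,4,6}
'b' @ 1: {}  — dead — no transitions
rest 'cbb' ignored (set empty)
end set {} — state 1 not in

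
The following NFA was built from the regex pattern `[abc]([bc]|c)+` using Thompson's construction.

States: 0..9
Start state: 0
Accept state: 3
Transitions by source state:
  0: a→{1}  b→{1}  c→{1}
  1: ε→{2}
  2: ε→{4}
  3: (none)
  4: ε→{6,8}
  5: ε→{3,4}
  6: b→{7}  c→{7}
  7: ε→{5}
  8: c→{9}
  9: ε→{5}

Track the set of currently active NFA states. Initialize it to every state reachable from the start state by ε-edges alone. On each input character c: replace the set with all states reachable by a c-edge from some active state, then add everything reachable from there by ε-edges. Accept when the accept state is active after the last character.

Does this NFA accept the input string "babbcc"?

Answer: REJECT

Derivation:
start: ε-closure({0}) = {0}
'b' @ 1: {1,2,4,6,8}
'a' @ 2: {}  — no active states
rest 'bbcc' ignored (set empty)
end set {} — state 3 not in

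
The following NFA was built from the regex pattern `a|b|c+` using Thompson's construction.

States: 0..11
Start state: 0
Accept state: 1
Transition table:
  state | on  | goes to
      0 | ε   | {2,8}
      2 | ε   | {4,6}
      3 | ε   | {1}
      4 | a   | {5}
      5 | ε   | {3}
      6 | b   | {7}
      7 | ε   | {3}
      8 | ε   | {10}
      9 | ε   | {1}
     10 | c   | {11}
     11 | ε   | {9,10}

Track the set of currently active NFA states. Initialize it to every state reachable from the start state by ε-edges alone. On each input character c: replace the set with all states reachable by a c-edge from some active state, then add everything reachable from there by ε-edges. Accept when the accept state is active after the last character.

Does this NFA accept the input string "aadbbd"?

Answer: REJECT

Trace:
start: ε-closure({0}) = {0,2,4,6,8,10}
'a' @ 1: {1,3,5}  (accept∈set)
'a' @ 2: {}  — dead — no transitions
rest 'dbbd' ignored (set empty)
final: {}; accept 1 not in set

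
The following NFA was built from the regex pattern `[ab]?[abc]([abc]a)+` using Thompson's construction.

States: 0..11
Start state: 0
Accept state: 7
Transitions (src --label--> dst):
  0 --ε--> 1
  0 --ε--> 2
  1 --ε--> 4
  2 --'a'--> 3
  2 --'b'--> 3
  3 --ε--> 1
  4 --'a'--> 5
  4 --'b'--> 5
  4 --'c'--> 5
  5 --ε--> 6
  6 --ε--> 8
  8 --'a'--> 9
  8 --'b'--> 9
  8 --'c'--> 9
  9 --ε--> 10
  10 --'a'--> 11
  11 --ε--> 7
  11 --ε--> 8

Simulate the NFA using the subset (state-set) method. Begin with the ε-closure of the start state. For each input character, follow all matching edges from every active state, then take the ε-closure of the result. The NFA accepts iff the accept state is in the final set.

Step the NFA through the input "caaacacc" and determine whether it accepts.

S₀ = ε-closure({0}) = {0,1,2,4}
'c' @ 1: {5,6,8}
'a' @ 2: {9,10}
'a' @ 3: {7,8,11}  (accept∈set)
'a' @ 4: {9,10}
'c' @ 5: {}  — dead — no transitions
rest 'acc' ignored (set empty)
final: {}; accept 7 not in set

Answer: REJECT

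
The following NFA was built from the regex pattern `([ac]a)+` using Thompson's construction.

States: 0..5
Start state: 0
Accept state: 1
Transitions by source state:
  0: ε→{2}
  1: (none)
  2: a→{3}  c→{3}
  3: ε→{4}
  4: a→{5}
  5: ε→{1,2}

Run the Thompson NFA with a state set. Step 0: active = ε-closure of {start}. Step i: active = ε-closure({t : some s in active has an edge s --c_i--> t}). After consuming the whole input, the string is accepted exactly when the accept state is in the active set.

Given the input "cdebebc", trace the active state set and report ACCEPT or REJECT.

S₀ = ε-closure({0}) = {0,2}
'c' @ 1: {3,4}
'd' @ 2: {}  — no active states
rest 'ebebc' ignored (set empty)
after full input: {}  (accept=1 not in)

Answer: REJECT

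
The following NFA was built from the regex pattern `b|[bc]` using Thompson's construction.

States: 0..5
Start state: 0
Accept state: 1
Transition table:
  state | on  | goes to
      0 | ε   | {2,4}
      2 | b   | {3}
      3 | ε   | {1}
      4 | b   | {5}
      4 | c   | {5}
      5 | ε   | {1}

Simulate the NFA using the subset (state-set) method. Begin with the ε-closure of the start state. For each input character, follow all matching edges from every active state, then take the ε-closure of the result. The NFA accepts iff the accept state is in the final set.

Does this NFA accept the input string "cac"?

Answer: REJECT

Derivation:
S₀ = ε-closure({0}) = {0,2,4}
'c' @ 1: {1,5}  [accepting]
'a' @ 2: {}  — no active states
rest 'c' ignored (set empty)
end set {} — state 1 not in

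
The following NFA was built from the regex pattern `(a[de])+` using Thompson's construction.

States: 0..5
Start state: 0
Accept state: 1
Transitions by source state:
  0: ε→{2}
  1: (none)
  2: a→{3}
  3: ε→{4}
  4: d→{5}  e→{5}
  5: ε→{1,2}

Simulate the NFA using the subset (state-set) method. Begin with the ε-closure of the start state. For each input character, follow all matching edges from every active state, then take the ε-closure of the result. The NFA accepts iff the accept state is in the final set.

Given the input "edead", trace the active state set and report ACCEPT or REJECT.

Answer: REJECT

Derivation:
start: ε-closure({0}) = {0,2}
'e' @ 1: {}  — state set empty
rest 'dead' ignored (set empty)
final: {}; accept 1 not in set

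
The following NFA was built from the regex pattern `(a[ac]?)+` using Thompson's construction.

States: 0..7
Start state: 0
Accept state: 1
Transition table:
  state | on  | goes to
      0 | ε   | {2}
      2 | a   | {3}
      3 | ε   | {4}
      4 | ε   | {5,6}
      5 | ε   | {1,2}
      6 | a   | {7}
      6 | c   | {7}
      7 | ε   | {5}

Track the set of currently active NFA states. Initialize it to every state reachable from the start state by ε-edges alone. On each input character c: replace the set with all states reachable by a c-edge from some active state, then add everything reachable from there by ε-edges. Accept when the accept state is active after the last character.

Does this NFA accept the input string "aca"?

Answer: ACCEPT

Derivation:
initial (ε-close {0}): {0,2}
'a' @ 1: {1,2,3,4,5,6}  [accepting]
'c' @ 2: {1,2,5,7}  [accepting]
'a' @ 3: {1,2,3,4,5,6}  [accepting]
after full input: {1,2,3,4,5,6}  (accept=1 in)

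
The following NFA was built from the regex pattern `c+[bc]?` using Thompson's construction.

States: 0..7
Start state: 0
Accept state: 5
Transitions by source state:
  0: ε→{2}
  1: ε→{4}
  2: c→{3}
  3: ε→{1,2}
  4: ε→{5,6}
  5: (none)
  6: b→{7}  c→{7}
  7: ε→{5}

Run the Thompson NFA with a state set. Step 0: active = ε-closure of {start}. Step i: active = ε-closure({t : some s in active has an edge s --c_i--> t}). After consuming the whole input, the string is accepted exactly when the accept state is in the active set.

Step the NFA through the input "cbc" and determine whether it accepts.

Answer: REJECT

Derivation:
initial (ε-close {0}): {0,2}
'c' @ 1: {1,2,3,4,5,6}  [accepting]
'b' @ 2: {5,7}  [accepting]
'c' @ 3: {}  — no active states
after full input: {}  (accept=5 not in)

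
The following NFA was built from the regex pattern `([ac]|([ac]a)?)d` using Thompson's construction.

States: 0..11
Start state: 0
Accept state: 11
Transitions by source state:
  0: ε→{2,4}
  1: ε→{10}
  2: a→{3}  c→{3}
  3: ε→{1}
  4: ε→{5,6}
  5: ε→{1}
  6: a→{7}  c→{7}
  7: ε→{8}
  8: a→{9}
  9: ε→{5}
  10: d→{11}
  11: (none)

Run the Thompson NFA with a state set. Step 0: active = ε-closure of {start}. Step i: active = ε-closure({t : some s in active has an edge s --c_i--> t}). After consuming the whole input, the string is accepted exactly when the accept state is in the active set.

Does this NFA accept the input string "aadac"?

S₀ = ε-closure({0}) = {0,1,2,4,5,6,10}
'a' @ 1: {1,3,7,8,10}
'a' @ 2: {1,5,9,10}
'd' @ 3: {11}  (accept∈set)
'a' @ 4: {}  — dead — no transitions
rest 'c' ignored (set empty)
after full input: {}  (accept=11 not in)

Answer: REJECT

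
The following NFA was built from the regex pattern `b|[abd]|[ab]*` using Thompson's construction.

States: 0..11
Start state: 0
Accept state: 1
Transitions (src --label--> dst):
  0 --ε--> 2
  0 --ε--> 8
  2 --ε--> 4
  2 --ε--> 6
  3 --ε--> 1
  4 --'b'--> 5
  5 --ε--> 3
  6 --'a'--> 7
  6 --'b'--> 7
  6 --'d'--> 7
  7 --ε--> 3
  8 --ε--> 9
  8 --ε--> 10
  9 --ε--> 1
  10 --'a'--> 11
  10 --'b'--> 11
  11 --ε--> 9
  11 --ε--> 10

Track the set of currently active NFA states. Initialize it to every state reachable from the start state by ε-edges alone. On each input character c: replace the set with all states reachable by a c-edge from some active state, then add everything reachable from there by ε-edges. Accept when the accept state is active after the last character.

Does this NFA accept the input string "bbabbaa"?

initial (ε-close {0}): {0,1,2,4,6,8,9,10}
'b' @ 1: {1,3,5,7,9,10,11}  [accepting]
'b' @ 2: {1,9,10,11}  [accepting]
'a' @ 3: {1,9,10,11}  [accepting]
'b' @ 4: {1,9,10,11}  [accepting]
'b' @ 5: {1,9,10,11}  [accepting]
'a' @ 6: {1,9,10,11}  [accepting]
'a' @ 7: {1,9,10,11}  [accepting]
after full input: {1,9,10,11}  (accept=1 in)

Answer: ACCEPT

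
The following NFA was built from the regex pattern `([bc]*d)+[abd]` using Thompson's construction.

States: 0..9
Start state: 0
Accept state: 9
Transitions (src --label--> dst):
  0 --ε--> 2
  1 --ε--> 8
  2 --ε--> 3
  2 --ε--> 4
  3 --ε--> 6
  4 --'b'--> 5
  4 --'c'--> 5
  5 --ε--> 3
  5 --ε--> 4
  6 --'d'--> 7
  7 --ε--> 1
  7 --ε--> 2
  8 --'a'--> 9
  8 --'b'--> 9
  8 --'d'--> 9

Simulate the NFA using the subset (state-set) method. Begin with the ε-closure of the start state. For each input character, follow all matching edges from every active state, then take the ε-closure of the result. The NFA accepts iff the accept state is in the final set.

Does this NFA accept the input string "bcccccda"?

start: ε-closure({0}) = {0,2,3,4,6}
'b' @ 1: {3,4,5,6}
'c' @ 2: {3,4,5,6}
'c' @ 3: {3,4,5,6}
'c' @ 4: {3,4,5,6}
'c' @ 5: {3,4,5,6}
'c' @ 6: {3,4,5,6}
'd' @ 7: {1,2,3,4,6,7,8}
'a' @ 8: {9}  [accepting]
after full input: {9}  (accept=9 in)

Answer: ACCEPT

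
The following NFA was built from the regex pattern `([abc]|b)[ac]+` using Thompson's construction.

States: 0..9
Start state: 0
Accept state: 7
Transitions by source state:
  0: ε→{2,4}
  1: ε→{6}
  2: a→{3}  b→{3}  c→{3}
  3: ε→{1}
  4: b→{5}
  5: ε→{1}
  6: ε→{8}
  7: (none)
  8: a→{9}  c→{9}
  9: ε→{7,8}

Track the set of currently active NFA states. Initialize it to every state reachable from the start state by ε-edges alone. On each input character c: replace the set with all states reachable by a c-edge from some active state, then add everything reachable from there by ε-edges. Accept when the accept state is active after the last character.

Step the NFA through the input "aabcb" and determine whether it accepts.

start: ε-closure({0}) = {0,2,4}
'a' @ 1: {1,3,6,8}
'a' @ 2: {7,8,9}  [accepting]
'b' @ 3: {}  — state set empty
rest 'cb' ignored (set empty)
final: {}; accept 7 not in set

Answer: REJECT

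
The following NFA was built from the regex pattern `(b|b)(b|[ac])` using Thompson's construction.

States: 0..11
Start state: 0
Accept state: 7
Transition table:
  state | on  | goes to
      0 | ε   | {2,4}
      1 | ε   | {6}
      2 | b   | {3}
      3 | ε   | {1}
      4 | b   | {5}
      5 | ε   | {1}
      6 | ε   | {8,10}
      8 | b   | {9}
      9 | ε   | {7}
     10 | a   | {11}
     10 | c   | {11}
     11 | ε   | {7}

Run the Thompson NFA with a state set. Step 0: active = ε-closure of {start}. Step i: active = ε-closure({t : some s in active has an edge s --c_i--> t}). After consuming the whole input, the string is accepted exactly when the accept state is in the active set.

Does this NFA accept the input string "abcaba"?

Answer: REJECT

Derivation:
initial (ε-close {0}): {0,2,4}
'a' @ 1: {}  — no active states
rest 'bcaba' ignored (set empty)
end set {} — state 7 not in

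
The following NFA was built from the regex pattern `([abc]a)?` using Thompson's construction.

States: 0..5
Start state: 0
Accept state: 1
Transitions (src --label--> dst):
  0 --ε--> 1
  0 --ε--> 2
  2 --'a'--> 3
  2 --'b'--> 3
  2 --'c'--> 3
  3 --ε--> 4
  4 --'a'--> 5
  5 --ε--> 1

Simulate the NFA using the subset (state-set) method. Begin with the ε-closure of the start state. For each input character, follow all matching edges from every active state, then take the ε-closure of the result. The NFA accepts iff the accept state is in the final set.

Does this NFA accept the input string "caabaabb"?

Answer: REJECT

Steps:
start: ε-closure({0}) = {0,1,2}
'c' @ 1: {3,4}
'a' @ 2: {1,5}  (accept∈set)
'a' @ 3: {}  — dead — no transitions
rest 'baabb' ignored (set empty)
final: {}; accept 1 not in set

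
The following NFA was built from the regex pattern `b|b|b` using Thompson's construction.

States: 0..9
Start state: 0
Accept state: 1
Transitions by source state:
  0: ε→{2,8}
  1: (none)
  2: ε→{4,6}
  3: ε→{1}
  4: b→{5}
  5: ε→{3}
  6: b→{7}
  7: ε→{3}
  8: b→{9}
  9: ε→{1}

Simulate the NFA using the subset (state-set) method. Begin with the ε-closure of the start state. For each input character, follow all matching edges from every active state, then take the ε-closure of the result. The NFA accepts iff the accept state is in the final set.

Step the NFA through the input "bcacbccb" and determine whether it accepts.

start: ε-closure({0}) = {0,2,4,6,8}
'b' @ 1: {1,3,5,7,9}  ✓accept
'c' @ 2: {}  — dead — no transitions
rest 'acbccb' ignored (set empty)
end set {} — state 1 not in

Answer: REJECT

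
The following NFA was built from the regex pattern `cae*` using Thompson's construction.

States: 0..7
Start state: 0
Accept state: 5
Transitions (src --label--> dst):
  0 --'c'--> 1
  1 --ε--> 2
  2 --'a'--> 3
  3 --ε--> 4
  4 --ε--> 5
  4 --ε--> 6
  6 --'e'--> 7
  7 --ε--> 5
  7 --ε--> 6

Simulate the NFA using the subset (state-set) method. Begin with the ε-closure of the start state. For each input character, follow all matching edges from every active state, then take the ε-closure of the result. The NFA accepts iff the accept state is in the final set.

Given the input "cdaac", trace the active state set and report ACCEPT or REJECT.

Answer: REJECT

Steps:
start: ε-closure({0}) = {0}
'c' @ 1: {1,2}
'd' @ 2: {}  — no active states
rest 'aac' ignored (set empty)
after full input: {}  (accept=5 not in)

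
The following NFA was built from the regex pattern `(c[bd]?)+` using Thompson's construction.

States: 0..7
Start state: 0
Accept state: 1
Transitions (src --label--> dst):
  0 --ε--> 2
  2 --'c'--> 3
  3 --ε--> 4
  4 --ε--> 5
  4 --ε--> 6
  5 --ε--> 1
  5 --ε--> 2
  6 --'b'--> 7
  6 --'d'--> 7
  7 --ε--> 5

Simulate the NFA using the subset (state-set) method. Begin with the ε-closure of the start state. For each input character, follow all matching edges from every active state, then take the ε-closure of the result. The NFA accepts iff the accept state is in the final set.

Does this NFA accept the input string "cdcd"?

initial (ε-close {0}): {0,2}
'c' @ 1: {1,2,3,4,5,6}  [accepting]
'd' @ 2: {1,2,5,7}  [accepting]
'c' @ 3: {1,2,3,4,5,6}  [accepting]
'd' @ 4: {1,2,5,7}  [accepting]
end set {1,2,5,7} — state 1 in

Answer: ACCEPT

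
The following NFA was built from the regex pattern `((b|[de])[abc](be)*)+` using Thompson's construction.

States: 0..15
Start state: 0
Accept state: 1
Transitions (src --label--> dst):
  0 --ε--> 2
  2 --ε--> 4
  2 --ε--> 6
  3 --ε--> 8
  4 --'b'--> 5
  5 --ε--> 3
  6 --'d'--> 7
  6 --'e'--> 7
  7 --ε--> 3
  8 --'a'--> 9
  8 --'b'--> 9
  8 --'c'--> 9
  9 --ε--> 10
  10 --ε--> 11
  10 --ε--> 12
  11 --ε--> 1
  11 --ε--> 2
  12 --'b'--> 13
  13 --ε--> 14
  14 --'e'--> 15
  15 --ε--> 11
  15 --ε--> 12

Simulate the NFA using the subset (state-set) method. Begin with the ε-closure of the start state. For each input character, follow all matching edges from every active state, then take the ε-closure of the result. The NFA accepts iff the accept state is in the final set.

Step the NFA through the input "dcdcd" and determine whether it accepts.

Answer: REJECT

Derivation:
start: ε-closure({0}) = {0,2,4,6}
'd' @ 1: {3,7,8}
'c' @ 2: {1,2,4,6,9,10,11,12}  [accepting]
'd' @ 3: {3,7,8}
'c' @ 4: {1,2,4,6,9,10,11,12}  [accepting]
'd' @ 5: {3,7,8}
final: {3,7,8}; accept 1 not in set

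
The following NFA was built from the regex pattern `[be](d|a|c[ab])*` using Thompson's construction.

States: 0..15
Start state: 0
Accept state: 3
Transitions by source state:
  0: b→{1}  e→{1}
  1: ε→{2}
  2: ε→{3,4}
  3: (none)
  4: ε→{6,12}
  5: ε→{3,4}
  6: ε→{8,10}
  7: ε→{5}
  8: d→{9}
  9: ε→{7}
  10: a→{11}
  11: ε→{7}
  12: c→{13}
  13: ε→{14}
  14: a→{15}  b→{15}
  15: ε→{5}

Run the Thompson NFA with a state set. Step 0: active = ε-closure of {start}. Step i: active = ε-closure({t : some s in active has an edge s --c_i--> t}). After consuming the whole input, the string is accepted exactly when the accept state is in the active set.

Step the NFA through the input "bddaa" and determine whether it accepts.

initial (ε-close {0}): {0}
'b' @ 1: {1,2,3,4,6,8,10,12}  (accept∈set)
'd' @ 2: {3,4,5,6,7,8,9,10,12}  (accept∈set)
'd' @ 3: {3,4,5,6,7,8,9,10,12}  (accept∈set)
'a' @ 4: {3,4,5,6,7,8,10,11,12}  (accept∈set)
'a' @ 5: {3,4,5,6,7,8,10,11,12}  (accept∈set)
final: {3,4,5,6,7,8,10,11,12}; accept 3 in set

Answer: ACCEPT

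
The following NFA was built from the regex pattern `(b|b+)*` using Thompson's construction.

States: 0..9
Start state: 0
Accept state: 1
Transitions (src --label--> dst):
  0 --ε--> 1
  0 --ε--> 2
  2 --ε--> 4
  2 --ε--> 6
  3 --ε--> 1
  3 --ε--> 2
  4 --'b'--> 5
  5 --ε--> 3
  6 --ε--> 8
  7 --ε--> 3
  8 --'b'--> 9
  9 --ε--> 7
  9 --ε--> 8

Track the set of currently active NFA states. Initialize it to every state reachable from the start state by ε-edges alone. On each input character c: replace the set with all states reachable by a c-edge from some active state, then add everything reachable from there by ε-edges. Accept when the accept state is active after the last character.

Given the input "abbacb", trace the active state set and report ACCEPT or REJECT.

Answer: REJECT

Derivation:
start: ε-closure({0}) = {0,1,2,4,6,8}
'a' @ 1: {}  — no active states
rest 'bbacb' ignored (set empty)
final: {}; accept 1 not in set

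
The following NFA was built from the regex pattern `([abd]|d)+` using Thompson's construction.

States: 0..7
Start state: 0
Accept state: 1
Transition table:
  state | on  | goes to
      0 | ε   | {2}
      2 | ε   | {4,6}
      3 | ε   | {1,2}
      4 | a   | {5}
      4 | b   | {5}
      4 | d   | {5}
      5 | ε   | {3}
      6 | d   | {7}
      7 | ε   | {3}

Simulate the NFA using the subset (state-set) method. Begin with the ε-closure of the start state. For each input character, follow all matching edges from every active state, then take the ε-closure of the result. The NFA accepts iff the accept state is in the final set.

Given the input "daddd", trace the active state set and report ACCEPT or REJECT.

Answer: ACCEPT

Derivation:
S₀ = ε-closure({0}) = {0,2,4,6}
'd' @ 1: {1,2,3,4,5,6,7}  ✓accept
'a' @ 2: {1,2,3,4,5,6}  ✓accept
'd' @ 3: {1,2,3,4,5,6,7}  ✓accept
'd' @ 4: {1,2,3,4,5,6,7}  ✓accept
'd' @ 5: {1,2,3,4,5,6,7}  ✓accept
end set {1,2,3,4,5,6,7} — state 1 in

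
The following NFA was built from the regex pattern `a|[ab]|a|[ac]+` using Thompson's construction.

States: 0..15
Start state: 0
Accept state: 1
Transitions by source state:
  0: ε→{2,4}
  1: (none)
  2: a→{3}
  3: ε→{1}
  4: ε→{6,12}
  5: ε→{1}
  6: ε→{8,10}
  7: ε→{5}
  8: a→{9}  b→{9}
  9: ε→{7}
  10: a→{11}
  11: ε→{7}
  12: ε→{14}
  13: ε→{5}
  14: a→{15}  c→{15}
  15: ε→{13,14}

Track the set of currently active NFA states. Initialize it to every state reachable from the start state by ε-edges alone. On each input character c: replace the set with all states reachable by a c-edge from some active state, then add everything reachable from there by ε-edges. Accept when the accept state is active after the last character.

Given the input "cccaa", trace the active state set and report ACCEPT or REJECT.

Answer: ACCEPT

Steps:
initial (ε-close {0}): {0,2,4,6,8,10,12,14}
'c' @ 1: {1,5,13,14,15}  (accept∈set)
'c' @ 2: {1,5,13,14,15}  (accept∈set)
'c' @ 3: {1,5,13,14,15}  (accept∈set)
'a' @ 4: {1,5,13,14,15}  (accept∈set)
'a' @ 5: {1,5,13,14,15}  (accept∈set)
final: {1,5,13,14,15}; accept 1 in set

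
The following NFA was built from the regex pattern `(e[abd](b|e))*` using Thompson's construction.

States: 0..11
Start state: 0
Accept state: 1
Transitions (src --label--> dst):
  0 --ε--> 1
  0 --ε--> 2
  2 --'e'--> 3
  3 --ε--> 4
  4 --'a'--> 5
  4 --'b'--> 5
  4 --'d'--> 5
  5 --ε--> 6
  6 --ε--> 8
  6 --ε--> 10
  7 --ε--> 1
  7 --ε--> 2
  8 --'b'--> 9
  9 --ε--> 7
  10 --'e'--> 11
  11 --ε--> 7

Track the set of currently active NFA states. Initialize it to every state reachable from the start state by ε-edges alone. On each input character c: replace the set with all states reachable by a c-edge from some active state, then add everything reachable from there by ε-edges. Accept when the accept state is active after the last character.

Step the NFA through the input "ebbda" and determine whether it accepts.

start: ε-closure({0}) = {0,1,2}
'e' @ 1: {3,4}
'b' @ 2: {5,6,8,10}
'b' @ 3: {1,2,7,9}  ✓accept
'd' @ 4: {}  — state set empty
rest 'a' ignored (set empty)
end set {} — state 1 not in

Answer: REJECT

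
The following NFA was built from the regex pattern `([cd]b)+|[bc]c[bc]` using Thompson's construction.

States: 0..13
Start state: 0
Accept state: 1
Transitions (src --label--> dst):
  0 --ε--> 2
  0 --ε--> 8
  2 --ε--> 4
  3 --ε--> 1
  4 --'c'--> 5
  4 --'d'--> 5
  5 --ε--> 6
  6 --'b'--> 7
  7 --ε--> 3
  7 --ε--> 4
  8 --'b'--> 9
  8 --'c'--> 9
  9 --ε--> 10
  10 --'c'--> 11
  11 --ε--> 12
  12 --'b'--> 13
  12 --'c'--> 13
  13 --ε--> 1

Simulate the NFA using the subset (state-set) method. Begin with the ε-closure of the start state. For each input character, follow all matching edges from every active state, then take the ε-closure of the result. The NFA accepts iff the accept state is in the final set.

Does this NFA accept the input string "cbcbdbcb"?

initial (ε-close {0}): {0,2,4,8}
'c' @ 1: {5,6,9,10}
'b' @ 2: {1,3,4,7}  [accepting]
'c' @ 3: {5,6}
'b' @ 4: {1,3,4,7}  [accepting]
'd' @ 5: {5,6}
'b' @ 6: {1,3,4,7}  [accepting]
'c' @ 7: {5,6}
'b' @ 8: {1,3,4,7}  [accepting]
final: {1,3,4,7}; accept 1 in set

Answer: ACCEPT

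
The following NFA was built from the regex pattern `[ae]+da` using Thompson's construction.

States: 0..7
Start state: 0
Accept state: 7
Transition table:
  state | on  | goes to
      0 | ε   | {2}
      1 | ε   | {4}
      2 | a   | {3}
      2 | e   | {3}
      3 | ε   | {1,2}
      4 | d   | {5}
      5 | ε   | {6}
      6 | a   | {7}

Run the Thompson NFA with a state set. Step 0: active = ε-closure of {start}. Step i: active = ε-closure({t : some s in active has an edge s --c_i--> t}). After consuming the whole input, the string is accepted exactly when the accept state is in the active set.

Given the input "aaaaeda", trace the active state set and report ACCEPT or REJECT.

Answer: ACCEPT

Trace:
S₀ = ε-closure({0}) = {0,2}
'a' @ 1: {1,2,3,4}
'a' @ 2: {1,2,3,4}
'a' @ 3: {1,2,3,4}
'a' @ 4: {1,2,3,4}
'e' @ 5: {1,2,3,4}
'd' @ 6: {5,6}
'a' @ 7: {7}  ✓accept
final: {7}; accept 7 in set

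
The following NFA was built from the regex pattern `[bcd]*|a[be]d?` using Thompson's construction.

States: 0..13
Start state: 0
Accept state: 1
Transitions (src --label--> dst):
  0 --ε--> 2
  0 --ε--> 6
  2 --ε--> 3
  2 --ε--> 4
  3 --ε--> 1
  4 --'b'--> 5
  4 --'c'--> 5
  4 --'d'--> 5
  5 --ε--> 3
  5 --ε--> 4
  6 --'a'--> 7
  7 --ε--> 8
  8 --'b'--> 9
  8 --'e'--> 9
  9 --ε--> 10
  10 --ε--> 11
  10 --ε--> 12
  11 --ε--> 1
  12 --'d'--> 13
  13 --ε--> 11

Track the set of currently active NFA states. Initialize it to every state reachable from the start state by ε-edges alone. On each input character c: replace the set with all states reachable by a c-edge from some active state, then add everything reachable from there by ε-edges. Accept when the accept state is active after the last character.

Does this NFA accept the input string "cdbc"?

initial (ε-close {0}): {0,1,2,3,4,6}
'c' @ 1: {1,3,4,5}  [accepting]
'd' @ 2: {1,3,4,5}  [accepting]
'b' @ 3: {1,3,4,5}  [accepting]
'c' @ 4: {1,3,4,5}  [accepting]
final: {1,3,4,5}; accept 1 in set

Answer: ACCEPT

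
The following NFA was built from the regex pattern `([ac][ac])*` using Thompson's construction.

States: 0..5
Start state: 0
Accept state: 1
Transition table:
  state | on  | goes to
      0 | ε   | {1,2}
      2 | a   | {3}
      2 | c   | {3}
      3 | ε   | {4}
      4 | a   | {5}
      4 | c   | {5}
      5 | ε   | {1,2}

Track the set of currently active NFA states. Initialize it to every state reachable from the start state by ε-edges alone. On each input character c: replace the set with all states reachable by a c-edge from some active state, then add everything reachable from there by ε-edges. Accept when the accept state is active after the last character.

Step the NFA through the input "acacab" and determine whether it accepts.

S₀ = ε-closure({0}) = {0,1,2}
'a' @ 1: {3,4}
'c' @ 2: {1,2,5}  (accept∈set)
'a' @ 3: {3,4}
'c' @ 4: {1,2,5}  (accept∈set)
'a' @ 5: {3,4}
'b' @ 6: {}  — state set empty
final: {}; accept 1 not in set

Answer: REJECT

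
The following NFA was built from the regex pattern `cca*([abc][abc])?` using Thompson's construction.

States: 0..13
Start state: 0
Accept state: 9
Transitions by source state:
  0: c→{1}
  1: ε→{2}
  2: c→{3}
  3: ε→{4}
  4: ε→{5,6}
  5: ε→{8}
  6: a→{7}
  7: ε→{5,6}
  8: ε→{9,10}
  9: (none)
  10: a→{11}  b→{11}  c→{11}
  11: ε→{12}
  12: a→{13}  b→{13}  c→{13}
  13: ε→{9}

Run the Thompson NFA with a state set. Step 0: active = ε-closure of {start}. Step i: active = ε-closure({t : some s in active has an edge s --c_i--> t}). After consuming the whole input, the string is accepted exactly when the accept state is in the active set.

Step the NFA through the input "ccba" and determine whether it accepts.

Answer: ACCEPT

Steps:
initial (ε-close {0}): {0}
'c' @ 1: {1,2}
'c' @ 2: {3,4,5,6,8,9,10}  (accept∈set)
'b' @ 3: {11,12}
'a' @ 4: {9,13}  (accept∈set)
final: {9,13}; accept 9 in set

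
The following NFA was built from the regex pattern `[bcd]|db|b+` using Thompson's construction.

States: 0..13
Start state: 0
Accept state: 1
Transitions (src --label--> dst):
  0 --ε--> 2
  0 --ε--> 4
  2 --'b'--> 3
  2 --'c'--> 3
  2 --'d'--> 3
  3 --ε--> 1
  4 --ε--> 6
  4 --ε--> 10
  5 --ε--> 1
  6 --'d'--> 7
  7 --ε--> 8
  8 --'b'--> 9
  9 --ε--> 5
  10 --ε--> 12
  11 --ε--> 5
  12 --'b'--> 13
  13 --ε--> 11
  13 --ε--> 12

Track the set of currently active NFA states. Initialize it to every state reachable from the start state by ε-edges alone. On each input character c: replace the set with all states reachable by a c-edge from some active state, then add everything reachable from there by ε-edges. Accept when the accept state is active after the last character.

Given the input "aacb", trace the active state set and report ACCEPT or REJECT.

Answer: REJECT

Derivation:
S₀ = ε-closure({0}) = {0,2,4,6,10,12}
'a' @ 1: {}  — no active states
rest 'acb' ignored (set empty)
after full input: {}  (accept=1 not in)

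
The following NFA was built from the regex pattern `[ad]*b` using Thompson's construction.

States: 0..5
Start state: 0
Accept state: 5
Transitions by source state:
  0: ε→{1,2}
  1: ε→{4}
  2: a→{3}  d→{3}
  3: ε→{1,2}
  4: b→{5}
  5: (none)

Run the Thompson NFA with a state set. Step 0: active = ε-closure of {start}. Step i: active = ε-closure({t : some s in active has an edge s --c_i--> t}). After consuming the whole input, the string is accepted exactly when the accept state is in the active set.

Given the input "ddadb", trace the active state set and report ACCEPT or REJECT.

Answer: ACCEPT

Derivation:
start: ε-closure({0}) = {0,1,2,4}
'd' @ 1: {1,2,3,4}
'd' @ 2: {1,2,3,4}
'a' @ 3: {1,2,3,4}
'd' @ 4: {1,2,3,4}
'b' @ 5: {5}  (accept∈set)
final: {5}; accept 5 in set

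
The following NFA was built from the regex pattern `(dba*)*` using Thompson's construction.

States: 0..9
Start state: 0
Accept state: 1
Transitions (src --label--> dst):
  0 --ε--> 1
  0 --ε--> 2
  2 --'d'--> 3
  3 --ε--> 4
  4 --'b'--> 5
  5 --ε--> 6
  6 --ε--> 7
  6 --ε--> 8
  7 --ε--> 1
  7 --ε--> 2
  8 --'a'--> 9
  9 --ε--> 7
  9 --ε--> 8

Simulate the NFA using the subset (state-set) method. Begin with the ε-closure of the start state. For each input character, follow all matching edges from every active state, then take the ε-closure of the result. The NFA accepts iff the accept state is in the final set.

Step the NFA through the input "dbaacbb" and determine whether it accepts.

start: ε-closure({0}) = {0,1,2}
'd' @ 1: {3,4}
'b' @ 2: {1,2,5,6,7,8}  [accepting]
'a' @ 3: {1,2,7,8,9}  [accepting]
'a' @ 4: {1,2,7,8,9}  [accepting]
'c' @ 5: {}  — dead — no transitions
rest 'bb' ignored (set empty)
final: {}; accept 1 not in set

Answer: REJECT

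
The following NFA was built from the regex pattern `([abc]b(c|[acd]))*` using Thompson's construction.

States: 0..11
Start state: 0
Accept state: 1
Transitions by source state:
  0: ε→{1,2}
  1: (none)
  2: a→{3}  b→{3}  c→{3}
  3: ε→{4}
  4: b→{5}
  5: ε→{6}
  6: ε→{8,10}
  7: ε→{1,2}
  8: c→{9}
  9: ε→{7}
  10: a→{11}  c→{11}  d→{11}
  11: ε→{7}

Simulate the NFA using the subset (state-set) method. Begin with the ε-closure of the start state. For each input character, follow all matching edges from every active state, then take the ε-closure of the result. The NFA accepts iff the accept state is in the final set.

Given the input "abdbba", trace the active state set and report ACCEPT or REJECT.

Answer: ACCEPT

Steps:
start: ε-closure({0}) = {0,1,2}
'a' @ 1: {3,4}
'b' @ 2: {5,6,8,10}
'd' @ 3: {1,2,7,11}  ✓accept
'b' @ 4: {3,4}
'b' @ 5: {5,6,8,10}
'a' @ 6: {1,2,7,11}  ✓accept
final: {1,2,7,11}; accept 1 in set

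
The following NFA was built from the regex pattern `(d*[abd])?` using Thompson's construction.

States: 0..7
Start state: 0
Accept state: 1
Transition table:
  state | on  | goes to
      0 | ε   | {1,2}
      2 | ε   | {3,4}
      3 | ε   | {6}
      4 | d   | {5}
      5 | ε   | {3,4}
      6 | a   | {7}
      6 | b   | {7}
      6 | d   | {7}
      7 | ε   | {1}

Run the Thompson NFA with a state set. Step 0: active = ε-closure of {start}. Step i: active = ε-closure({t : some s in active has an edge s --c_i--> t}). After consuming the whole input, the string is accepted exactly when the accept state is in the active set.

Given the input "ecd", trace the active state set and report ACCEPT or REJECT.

initial (ε-close {0}): {0,1,2,3,4,6}
'e' @ 1: {}  — dead — no transitions
rest 'cd' ignored (set empty)
after full input: {}  (accept=1 not in)

Answer: REJECT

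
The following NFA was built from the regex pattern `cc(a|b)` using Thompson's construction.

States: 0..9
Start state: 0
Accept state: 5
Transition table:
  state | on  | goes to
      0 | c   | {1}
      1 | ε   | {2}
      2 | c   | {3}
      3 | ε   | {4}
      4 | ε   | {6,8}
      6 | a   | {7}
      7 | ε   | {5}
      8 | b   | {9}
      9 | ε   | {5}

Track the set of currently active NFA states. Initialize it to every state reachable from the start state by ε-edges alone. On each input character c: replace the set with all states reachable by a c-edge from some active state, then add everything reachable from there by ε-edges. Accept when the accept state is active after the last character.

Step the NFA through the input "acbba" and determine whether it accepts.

Answer: REJECT

Derivation:
initial (ε-close {0}): {0}
'a' @ 1: {}  — no active states
rest 'cbba' ignored (set empty)
after full input: {}  (accept=5 not in)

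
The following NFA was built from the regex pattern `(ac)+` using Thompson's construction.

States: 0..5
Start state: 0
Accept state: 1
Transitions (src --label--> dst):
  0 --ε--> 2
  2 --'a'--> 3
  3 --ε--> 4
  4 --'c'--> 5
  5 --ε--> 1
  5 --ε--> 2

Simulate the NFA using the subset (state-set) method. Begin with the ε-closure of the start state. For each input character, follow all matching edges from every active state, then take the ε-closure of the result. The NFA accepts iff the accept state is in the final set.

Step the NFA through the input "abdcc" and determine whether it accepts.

Answer: REJECT

Steps:
start: ε-closure({0}) = {0,2}
'a' @ 1: {3,4}
'b' @ 2: {}  — no active states
rest 'dcc' ignored (set empty)
end set {} — state 1 not in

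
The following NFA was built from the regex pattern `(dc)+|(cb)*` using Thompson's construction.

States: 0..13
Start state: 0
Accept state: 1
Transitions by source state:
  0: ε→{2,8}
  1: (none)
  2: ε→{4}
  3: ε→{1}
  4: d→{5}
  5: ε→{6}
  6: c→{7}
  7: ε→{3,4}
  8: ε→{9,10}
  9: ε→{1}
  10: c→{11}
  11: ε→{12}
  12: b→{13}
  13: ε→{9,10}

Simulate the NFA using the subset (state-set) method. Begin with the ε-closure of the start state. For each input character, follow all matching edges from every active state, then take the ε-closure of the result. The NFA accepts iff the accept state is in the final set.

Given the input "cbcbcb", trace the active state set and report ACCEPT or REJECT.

Answer: ACCEPT

Derivation:
S₀ = ε-closure({0}) = {0,1,2,4,8,9,10}
'c' @ 1: {11,12}
'b' @ 2: {1,9,10,13}  (accept∈set)
'c' @ 3: {11,12}
'b' @ 4: {1,9,10,13}  (accept∈set)
'c' @ 5: {11,12}
'b' @ 6: {1,9,10,13}  (accept∈set)
after full input: {1,9,10,13}  (accept=1 in)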